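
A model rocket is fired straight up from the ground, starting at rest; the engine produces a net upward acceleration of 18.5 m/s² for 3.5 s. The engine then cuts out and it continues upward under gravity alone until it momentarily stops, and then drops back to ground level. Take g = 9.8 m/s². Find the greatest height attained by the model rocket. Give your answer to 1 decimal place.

Phase 1 (powered ascent): v₀ = 0 m/s, a = 18.5 m/s².
v = v₀ + at = 0 + (18.5)(3.5) = 64.8 m/s
Δx = v₀t + ½at² = 0·3.5 + 0.5·18.5·3.5² = 113 m

Phase 2 (coasting upward): v₀ = 64.8 m/s, a = -9.8 m/s².
v = v₀ + at → t = (0 − 64.8) / -9.8 = 6.61 s
v² = v₀² + 2aΔx → Δx = (0² − 64.8²)/(2·-9.8) = 214 m
Maximum height = 113 + 214 = 327 m

327.2 m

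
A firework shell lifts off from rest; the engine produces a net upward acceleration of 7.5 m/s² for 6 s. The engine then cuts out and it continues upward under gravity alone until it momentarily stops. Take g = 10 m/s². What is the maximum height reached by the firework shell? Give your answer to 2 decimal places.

236.25 m

Phase 1 (powered ascent): v₀ = 0 m/s, a = 7.5 m/s².
v = v₀ + at = 0 + (7.5)(6) = 45.0 m/s
Δx = v₀t + ½at² = 0·6 + 0.5·7.5·6² = 135 m

Phase 2 (coasting upward): v₀ = 45.0 m/s, a = -10 m/s².
v = v₀ + at → t = (0 − 45.0) / -10 = 4.50 s
v² = v₀² + 2aΔx → Δx = (0² − 45.0²)/(2·-10) = 101 m
Maximum height = 135 + 101 = 236 m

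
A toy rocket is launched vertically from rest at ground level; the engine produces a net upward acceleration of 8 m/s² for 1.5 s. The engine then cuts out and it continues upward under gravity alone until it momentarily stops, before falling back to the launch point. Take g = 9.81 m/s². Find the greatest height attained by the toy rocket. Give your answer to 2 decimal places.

Phase 1 (powered ascent): v₀ = 0 m/s, a = 8 m/s².
v = v₀ + at = 0 + (8)(1.5) = 12.0 m/s
Δx = v₀t + ½at² = 0·1.5 + 0.5·8·1.5² = 9.00 m

Phase 2 (coasting upward): v₀ = 12.0 m/s, a = -9.81 m/s².
v = v₀ + at → t = (0 − 12.0) / -9.81 = 1.22 s
v² = v₀² + 2aΔx → Δx = (0² − 12.0²)/(2·-9.81) = 7.34 m
Maximum height = 9.00 + 7.34 = 16.3 m

16.34 m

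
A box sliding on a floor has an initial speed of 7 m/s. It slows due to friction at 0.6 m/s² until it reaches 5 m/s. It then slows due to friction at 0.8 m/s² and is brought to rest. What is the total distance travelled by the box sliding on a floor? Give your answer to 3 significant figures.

35.6 m

Phase 1 (decelerating): v₀ = 7.00 m/s, a = -0.6 m/s².
v = v₀ + at → t = (5 − 7.00) / -0.6 = 3.33 s
v² = v₀² + 2aΔx → Δx = (5² − 7.00²)/(2·-0.6) = 20.0 m

Phase 2 (decelerating): v₀ = 5.00 m/s, a = -0.8 m/s².
v = v₀ + at → t = (0 − 5.00) / -0.8 = 6.25 s
v² = v₀² + 2aΔx → Δx = (0² − 5.00²)/(2·-0.8) = 15.6 m
Total distance = 20.0 + 15.6 = 35.6 m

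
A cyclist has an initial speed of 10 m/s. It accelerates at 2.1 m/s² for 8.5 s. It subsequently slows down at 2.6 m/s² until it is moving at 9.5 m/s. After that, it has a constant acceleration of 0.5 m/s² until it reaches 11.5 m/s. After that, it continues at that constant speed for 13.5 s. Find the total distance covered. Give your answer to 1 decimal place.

Phase 1 (accelerating): v₀ = 10.0 m/s, a = 2.1 m/s².
v = v₀ + at = 10.0 + (2.1)(8.5) = 27.9 m/s
Δx = v₀t + ½at² = 10.0·8.5 + 0.5·2.1·8.5² = 161 m

Phase 2 (decelerating): v₀ = 27.9 m/s, a = -2.6 m/s².
v = v₀ + at → t = (9.5 − 27.9) / -2.6 = 7.06 s
v² = v₀² + 2aΔx → Δx = (9.5² − 27.9²)/(2·-2.6) = 132 m

Phase 3 (accelerating): v₀ = 9.50 m/s, a = 0.5 m/s².
v = v₀ + at → t = (11.5 − 9.50) / 0.5 = 4.00 s
v² = v₀² + 2aΔx → Δx = (11.5² − 9.50²)/(2·0.5) = 42.0 m

Phase 4 (constant speed): v₀ = 11.5 m/s, a = 0 m/s².
v = v₀ + at = 11.5 + (0)(13.5) = 11.5 m/s
Δx = v₀t + ½at² = 11.5·13.5 + 0.5·0·13.5² = 155 m
Total distance = 161 + 132 + 42.0 + 155 = 490 m

489.9 m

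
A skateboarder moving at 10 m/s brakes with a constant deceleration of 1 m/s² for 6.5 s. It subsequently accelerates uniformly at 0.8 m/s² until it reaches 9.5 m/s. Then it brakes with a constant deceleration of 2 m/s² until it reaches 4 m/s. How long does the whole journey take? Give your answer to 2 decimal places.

Phase 1 (decelerating): v₀ = 10.0 m/s, a = -1 m/s².
v = v₀ + at = 10.0 + (-1)(6.5) = 3.50 m/s
Δx = v₀t + ½at² = 10.0·6.5 + 0.5·-1·6.5² = 43.9 m

Phase 2 (accelerating): v₀ = 3.50 m/s, a = 0.8 m/s².
v = v₀ + at → t = (9.5 − 3.50) / 0.8 = 7.50 s
v² = v₀² + 2aΔx → Δx = (9.5² − 3.50²)/(2·0.8) = 48.8 m

Phase 3 (decelerating): v₀ = 9.50 m/s, a = -2 m/s².
v = v₀ + at → t = (4 − 9.50) / -2 = 2.75 s
v² = v₀² + 2aΔx → Δx = (4² − 9.50²)/(2·-2) = 18.6 m
Total time = 6.50 + 7.50 + 2.75 = 16.8 s

16.75 s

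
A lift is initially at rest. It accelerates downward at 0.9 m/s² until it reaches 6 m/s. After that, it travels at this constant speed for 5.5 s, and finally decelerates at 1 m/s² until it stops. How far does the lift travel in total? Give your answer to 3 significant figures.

71.0 m

Phase 1 (accelerating): v₀ = 0 m/s, a = 0.9 m/s².
v = v₀ + at → t = (6 − 0) / 0.9 = 6.67 s
v² = v₀² + 2aΔx → Δx = (6² − 0²)/(2·0.9) = 20.0 m

Phase 2 (constant speed): v₀ = 6.00 m/s, a = 0 m/s².
v = v₀ + at = 6.00 + (0)(5.5) = 6.00 m/s
Δx = v₀t + ½at² = 6.00·5.5 + 0.5·0·5.5² = 33.0 m

Phase 3 (decelerating): v₀ = 6.00 m/s, a = -1 m/s².
v = v₀ + at → t = (0 − 6.00) / -1 = 6.00 s
v² = v₀² + 2aΔx → Δx = (0² − 6.00²)/(2·-1) = 18.0 m
Total distance = 20.0 + 33.0 + 18.0 = 71.0 m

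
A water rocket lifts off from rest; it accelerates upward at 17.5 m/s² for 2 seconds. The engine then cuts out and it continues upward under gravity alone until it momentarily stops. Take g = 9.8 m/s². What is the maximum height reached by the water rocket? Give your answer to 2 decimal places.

97.50 m

Phase 1 (powered ascent): v₀ = 0 m/s, a = 17.5 m/s².
v = v₀ + at = 0 + (17.5)(2) = 35.0 m/s
Δx = v₀t + ½at² = 0·2 + 0.5·17.5·2² = 35.0 m

Phase 2 (coasting upward): v₀ = 35.0 m/s, a = -9.8 m/s².
v = v₀ + at → t = (0 − 35.0) / -9.8 = 3.57 s
v² = v₀² + 2aΔx → Δx = (0² − 35.0²)/(2·-9.8) = 62.5 m
Maximum height = 35.0 + 62.5 = 97.5 m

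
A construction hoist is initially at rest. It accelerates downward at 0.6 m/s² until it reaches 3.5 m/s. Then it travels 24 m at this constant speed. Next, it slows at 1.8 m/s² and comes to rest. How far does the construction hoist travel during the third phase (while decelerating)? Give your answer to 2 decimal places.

3.40 m

Phase 1 (accelerating): v₀ = 0 m/s, a = 0.6 m/s².
v = v₀ + at → t = (3.5 − 0) / 0.6 = 5.83 s
v² = v₀² + 2aΔx → Δx = (3.5² − 0²)/(2·0.6) = 10.2 m

Phase 2 (constant speed): v₀ = 3.50 m/s, a = 0 m/s².
Constant speed: t = d/v = 24/3.50 = 6.86 s

Phase 3 (decelerating): v₀ = 3.50 m/s, a = -1.8 m/s².
v = v₀ + at → t = (0 − 3.50) / -1.8 = 1.94 s
v² = v₀² + 2aΔx → Δx = (0² − 3.50²)/(2·-1.8) = 3.40 m
Distance in phase 3 = 3.40 m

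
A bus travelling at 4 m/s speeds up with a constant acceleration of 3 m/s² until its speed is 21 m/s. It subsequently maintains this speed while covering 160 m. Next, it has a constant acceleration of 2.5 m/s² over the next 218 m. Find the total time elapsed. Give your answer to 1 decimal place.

Phase 1 (accelerating): v₀ = 4.00 m/s, a = 3 m/s².
v = v₀ + at → t = (21 − 4.00) / 3 = 5.67 s
v² = v₀² + 2aΔx → Δx = (21² − 4.00²)/(2·3) = 70.8 m

Phase 2 (constant speed): v₀ = 21.0 m/s, a = 0 m/s².
Constant speed: t = d/v = 160/21.0 = 7.62 s

Phase 3 (accelerating): v₀ = 21.0 m/s, a = 2.5 m/s².
v² = v₀² + 2aΔx = 21.0² + 2·2.5·218 = 1530 → v = 39.1 m/s
t = (v − v₀)/a = (39.1 − 21.0)/2.5 = 7.25 s
Total time = 5.67 + 7.62 + 7.25 = 20.5 s

20.5 s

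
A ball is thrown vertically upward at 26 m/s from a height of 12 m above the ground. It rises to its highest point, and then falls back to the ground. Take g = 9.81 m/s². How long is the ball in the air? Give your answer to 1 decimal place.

Phase 1 (rising): v₀ = 26.0 m/s, a = -9.81 m/s².
v = v₀ + at → t = (0 − 26.0) / -9.81 = 2.65 s
v² = v₀² + 2aΔx → Δx = (0² − 26.0²)/(2·-9.81) = 34.5 m

Phase 2 (falling): v₀ = 0 m/s, a = -9.81 m/s².
Falls 46.5 m from rest: t = √(2·46.5/9.81) = 3.08 s; v = g·t = 30.2 m/s.
Total time = 2.65 + 3.08 = 5.73 s

5.7 s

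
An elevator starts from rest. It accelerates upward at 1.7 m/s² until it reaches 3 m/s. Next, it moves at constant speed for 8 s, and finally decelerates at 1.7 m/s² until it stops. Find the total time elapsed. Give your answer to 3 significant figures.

Phase 1 (accelerating): v₀ = 0 m/s, a = 1.7 m/s².
v = v₀ + at → t = (3 − 0) / 1.7 = 1.76 s
v² = v₀² + 2aΔx → Δx = (3² − 0²)/(2·1.7) = 2.65 m

Phase 2 (constant speed): v₀ = 3.00 m/s, a = 0 m/s².
v = v₀ + at = 3.00 + (0)(8) = 3.00 m/s
Δx = v₀t + ½at² = 3.00·8 + 0.5·0·8² = 24.0 m

Phase 3 (decelerating): v₀ = 3.00 m/s, a = -1.7 m/s².
v = v₀ + at → t = (0 − 3.00) / -1.7 = 1.76 s
v² = v₀² + 2aΔx → Δx = (0² − 3.00²)/(2·-1.7) = 2.65 m
Total time = 1.76 + 8.00 + 1.76 = 11.5 s

11.5 s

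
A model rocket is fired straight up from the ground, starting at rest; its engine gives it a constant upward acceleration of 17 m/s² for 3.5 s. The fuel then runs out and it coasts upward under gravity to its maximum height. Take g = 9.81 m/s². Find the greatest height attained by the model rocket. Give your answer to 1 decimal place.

Phase 1 (powered ascent): v₀ = 0 m/s, a = 17 m/s².
v = v₀ + at = 0 + (17)(3.5) = 59.5 m/s
Δx = v₀t + ½at² = 0·3.5 + 0.5·17·3.5² = 104 m

Phase 2 (coasting upward): v₀ = 59.5 m/s, a = -9.81 m/s².
v = v₀ + at → t = (0 − 59.5) / -9.81 = 6.07 s
v² = v₀² + 2aΔx → Δx = (0² − 59.5²)/(2·-9.81) = 180 m
Maximum height = 104 + 180 = 285 m

284.6 m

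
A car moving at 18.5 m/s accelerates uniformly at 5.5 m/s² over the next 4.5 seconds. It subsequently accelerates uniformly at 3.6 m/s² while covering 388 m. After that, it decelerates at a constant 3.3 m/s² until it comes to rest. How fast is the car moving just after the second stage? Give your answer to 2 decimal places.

Phase 1 (accelerating): v₀ = 18.5 m/s, a = 5.5 m/s².
v = v₀ + at = 18.5 + (5.5)(4.5) = 43.2 m/s
Δx = v₀t + ½at² = 18.5·4.5 + 0.5·5.5·4.5² = 139 m

Phase 2 (accelerating): v₀ = 43.2 m/s, a = 3.6 m/s².
v² = v₀² + 2aΔx = 43.2² + 2·3.6·388 = 4660 → v = 68.3 m/s
t = (v − v₀)/a = (68.3 − 43.2)/3.6 = 6.96 s
Speed at end of phase 2 = 68.3 m/s

68.29 m/s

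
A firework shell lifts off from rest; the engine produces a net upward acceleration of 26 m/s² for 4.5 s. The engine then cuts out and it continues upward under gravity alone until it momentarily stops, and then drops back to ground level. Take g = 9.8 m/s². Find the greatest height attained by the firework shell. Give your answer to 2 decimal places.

961.67 m

Phase 1 (powered ascent): v₀ = 0 m/s, a = 26 m/s².
v = v₀ + at = 0 + (26)(4.5) = 117 m/s
Δx = v₀t + ½at² = 0·4.5 + 0.5·26·4.5² = 263 m

Phase 2 (coasting upward): v₀ = 117 m/s, a = -9.8 m/s².
v = v₀ + at → t = (0 − 117) / -9.8 = 11.9 s
v² = v₀² + 2aΔx → Δx = (0² − 117²)/(2·-9.8) = 698 m
Maximum height = 263 + 698 = 962 m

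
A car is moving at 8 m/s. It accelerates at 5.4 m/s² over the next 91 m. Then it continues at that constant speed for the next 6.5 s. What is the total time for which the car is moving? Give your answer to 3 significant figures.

Phase 1 (accelerating): v₀ = 8.00 m/s, a = 5.4 m/s².
v² = v₀² + 2aΔx = 8.00² + 2·5.4·91 = 1050 → v = 32.4 m/s
t = (v − v₀)/a = (32.4 − 8.00)/5.4 = 4.51 s

Phase 2 (constant speed): v₀ = 32.4 m/s, a = 0 m/s².
v = v₀ + at = 32.4 + (0)(6.5) = 32.4 m/s
Δx = v₀t + ½at² = 32.4·6.5 + 0.5·0·6.5² = 210 m
Total time = 4.51 + 6.50 = 11.0 s

11.0 s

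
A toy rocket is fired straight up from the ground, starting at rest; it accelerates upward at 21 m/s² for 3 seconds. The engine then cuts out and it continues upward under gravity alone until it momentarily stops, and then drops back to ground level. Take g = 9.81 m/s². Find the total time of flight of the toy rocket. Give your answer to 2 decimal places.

17.20 s

Phase 1 (powered ascent): v₀ = 0 m/s, a = 21 m/s².
v = v₀ + at = 0 + (21)(3) = 63.0 m/s
Δx = v₀t + ½at² = 0·3 + 0.5·21·3² = 94.5 m

Phase 2 (coasting upward): v₀ = 63.0 m/s, a = -9.81 m/s².
v = v₀ + at → t = (0 − 63.0) / -9.81 = 6.42 s
v² = v₀² + 2aΔx → Δx = (0² − 63.0²)/(2·-9.81) = 202 m

Phase 3 (free fall): v₀ = 0 m/s, a = -9.81 m/s².
Falls 297 m from rest: t = √(2·297/9.81) = 7.78 s; v = g·t = 76.3 m/s.
Total time = 3.00 + 6.42 + 7.78 = 17.2 s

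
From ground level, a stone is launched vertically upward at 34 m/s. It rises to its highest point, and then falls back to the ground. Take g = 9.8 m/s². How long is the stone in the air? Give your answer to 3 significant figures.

6.94 s

Phase 1 (rising): v₀ = 34.0 m/s, a = -9.8 m/s².
v = v₀ + at → t = (0 − 34.0) / -9.8 = 3.47 s
v² = v₀² + 2aΔx → Δx = (0² − 34.0²)/(2·-9.8) = 59.0 m

Phase 2 (falling): v₀ = 0 m/s, a = -9.8 m/s².
Falls 59.0 m from rest: t = √(2·59.0/9.8) = 3.47 s; v = g·t = 34.0 m/s.
Total time = 3.47 + 3.47 = 6.94 s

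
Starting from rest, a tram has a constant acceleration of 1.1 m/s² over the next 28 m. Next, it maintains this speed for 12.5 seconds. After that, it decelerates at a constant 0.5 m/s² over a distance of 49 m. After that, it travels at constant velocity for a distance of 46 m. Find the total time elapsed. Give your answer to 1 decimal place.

Phase 1 (accelerating): v₀ = 0 m/s, a = 1.1 m/s².
v² = v₀² + 2aΔx = 0² + 2·1.1·28 = 61.6 → v = 7.85 m/s
t = (v − v₀)/a = (7.85 − 0)/1.1 = 7.14 s

Phase 2 (constant speed): v₀ = 7.85 m/s, a = 0 m/s².
v = v₀ + at = 7.85 + (0)(12.5) = 7.85 m/s
Δx = v₀t + ½at² = 7.85·12.5 + 0.5·0·12.5² = 98.1 m

Phase 3 (decelerating): v₀ = 7.85 m/s, a = -0.5 m/s².
v² = v₀² + 2aΔx = 7.85² + 2·-0.5·49 = 12.6 → v = 3.55 m/s
t = (v − v₀)/a = (3.55 − 7.85)/-0.5 = 8.60 s

Phase 4 (constant speed): v₀ = 3.55 m/s, a = 0 m/s².
Constant speed: t = d/v = 46/3.55 = 13.0 s
Total time = 7.14 + 12.5 + 8.60 + 13.0 = 41.2 s

41.2 s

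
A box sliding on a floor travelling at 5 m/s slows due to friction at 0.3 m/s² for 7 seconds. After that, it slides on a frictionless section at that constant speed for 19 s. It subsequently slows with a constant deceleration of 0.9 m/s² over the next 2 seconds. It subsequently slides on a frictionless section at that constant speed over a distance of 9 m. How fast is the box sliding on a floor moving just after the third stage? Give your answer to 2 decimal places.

1.10 m/s

Phase 1 (decelerating): v₀ = 5.00 m/s, a = -0.3 m/s².
v = v₀ + at = 5.00 + (-0.3)(7) = 2.90 m/s
Δx = v₀t + ½at² = 5.00·7 + 0.5·-0.3·7² = 27.6 m

Phase 2 (constant speed): v₀ = 2.90 m/s, a = 0 m/s².
v = v₀ + at = 2.90 + (0)(19) = 2.90 m/s
Δx = v₀t + ½at² = 2.90·19 + 0.5·0·19² = 55.1 m

Phase 3 (decelerating): v₀ = 2.90 m/s, a = -0.9 m/s².
v = v₀ + at = 2.90 + (-0.9)(2) = 1.10 m/s
Δx = v₀t + ½at² = 2.90·2 + 0.5·-0.9·2² = 4.00 m
Speed at end of phase 3 = 1.10 m/s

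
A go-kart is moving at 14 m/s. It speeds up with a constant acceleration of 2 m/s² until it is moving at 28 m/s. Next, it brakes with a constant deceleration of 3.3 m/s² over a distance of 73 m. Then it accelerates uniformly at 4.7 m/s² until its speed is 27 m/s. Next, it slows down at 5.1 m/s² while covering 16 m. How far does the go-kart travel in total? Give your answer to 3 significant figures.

Phase 1 (accelerating): v₀ = 14.0 m/s, a = 2 m/s².
v = v₀ + at → t = (28 − 14.0) / 2 = 7.00 s
v² = v₀² + 2aΔx → Δx = (28² − 14.0²)/(2·2) = 147 m

Phase 2 (decelerating): v₀ = 28.0 m/s, a = -3.3 m/s².
v² = v₀² + 2aΔx = 28.0² + 2·-3.3·73 = 302 → v = 17.4 m/s
t = (v − v₀)/a = (17.4 − 28.0)/-3.3 = 3.22 s

Phase 3 (accelerating): v₀ = 17.4 m/s, a = 4.7 m/s².
v = v₀ + at → t = (27 − 17.4) / 4.7 = 2.05 s
v² = v₀² + 2aΔx → Δx = (27² − 17.4²)/(2·4.7) = 45.4 m

Phase 4 (decelerating): v₀ = 27.0 m/s, a = -5.1 m/s².
v² = v₀² + 2aΔx = 27.0² + 2·-5.1·16 = 566 → v = 23.8 m/s
t = (v − v₀)/a = (23.8 − 27.0)/-5.1 = 0.630 s
Total distance = 147 + 73.0 + 45.4 + 16.0 = 281 m

281 m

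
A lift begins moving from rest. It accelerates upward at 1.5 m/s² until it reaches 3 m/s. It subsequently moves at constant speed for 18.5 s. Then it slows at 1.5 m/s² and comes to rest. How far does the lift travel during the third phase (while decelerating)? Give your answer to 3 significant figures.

Phase 1 (accelerating): v₀ = 0 m/s, a = 1.5 m/s².
v = v₀ + at → t = (3 − 0) / 1.5 = 2.00 s
v² = v₀² + 2aΔx → Δx = (3² − 0²)/(2·1.5) = 3.00 m

Phase 2 (constant speed): v₀ = 3.00 m/s, a = 0 m/s².
v = v₀ + at = 3.00 + (0)(18.5) = 3.00 m/s
Δx = v₀t + ½at² = 3.00·18.5 + 0.5·0·18.5² = 55.5 m

Phase 3 (decelerating): v₀ = 3.00 m/s, a = -1.5 m/s².
v = v₀ + at → t = (0 − 3.00) / -1.5 = 2.00 s
v² = v₀² + 2aΔx → Δx = (0² − 3.00²)/(2·-1.5) = 3.00 m
Distance in phase 3 = 3.00 m

3.00 m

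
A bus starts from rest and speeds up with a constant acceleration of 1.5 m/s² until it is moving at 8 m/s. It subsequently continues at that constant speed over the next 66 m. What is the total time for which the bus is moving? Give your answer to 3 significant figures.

Phase 1 (accelerating): v₀ = 0 m/s, a = 1.5 m/s².
v = v₀ + at → t = (8 − 0) / 1.5 = 5.33 s
v² = v₀² + 2aΔx → Δx = (8² − 0²)/(2·1.5) = 21.3 m

Phase 2 (constant speed): v₀ = 8.00 m/s, a = 0 m/s².
Constant speed: t = d/v = 66/8.00 = 8.25 s
Total time = 5.33 + 8.25 = 13.6 s

13.6 s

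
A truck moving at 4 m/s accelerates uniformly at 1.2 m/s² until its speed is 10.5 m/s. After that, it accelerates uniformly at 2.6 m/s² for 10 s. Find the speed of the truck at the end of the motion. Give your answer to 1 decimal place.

Phase 1 (accelerating): v₀ = 4.00 m/s, a = 1.2 m/s².
v = v₀ + at → t = (10.5 − 4.00) / 1.2 = 5.42 s
v² = v₀² + 2aΔx → Δx = (10.5² − 4.00²)/(2·1.2) = 39.3 m

Phase 2 (accelerating): v₀ = 10.5 m/s, a = 2.6 m/s².
v = v₀ + at = 10.5 + (2.6)(10) = 36.5 m/s
Δx = v₀t + ½at² = 10.5·10 + 0.5·2.6·10² = 235 m
Final speed = 36.5 m/s

36.5 m/s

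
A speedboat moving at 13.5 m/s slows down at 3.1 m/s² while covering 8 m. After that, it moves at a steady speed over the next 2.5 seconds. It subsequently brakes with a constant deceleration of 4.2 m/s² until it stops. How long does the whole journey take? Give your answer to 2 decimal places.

Phase 1 (decelerating): v₀ = 13.5 m/s, a = -3.1 m/s².
v² = v₀² + 2aΔx = 13.5² + 2·-3.1·8 = 133 → v = 11.5 m/s
t = (v − v₀)/a = (11.5 − 13.5)/-3.1 = 0.640 s

Phase 2 (constant speed): v₀ = 11.5 m/s, a = 0 m/s².
v = v₀ + at = 11.5 + (0)(2.5) = 11.5 m/s
Δx = v₀t + ½at² = 11.5·2.5 + 0.5·0·2.5² = 28.8 m

Phase 3 (decelerating): v₀ = 11.5 m/s, a = -4.2 m/s².
v = v₀ + at → t = (0 − 11.5) / -4.2 = 2.74 s
v² = v₀² + 2aΔx → Δx = (0² − 11.5²)/(2·-4.2) = 15.8 m
Total time = 0.640 + 2.50 + 2.74 = 5.88 s

5.88 s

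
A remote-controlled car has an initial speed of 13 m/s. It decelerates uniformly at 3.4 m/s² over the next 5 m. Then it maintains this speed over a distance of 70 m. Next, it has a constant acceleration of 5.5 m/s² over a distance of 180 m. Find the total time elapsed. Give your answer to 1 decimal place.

Phase 1 (decelerating): v₀ = 13.0 m/s, a = -3.4 m/s².
v² = v₀² + 2aΔx = 13.0² + 2·-3.4·5 = 135 → v = 11.6 m/s
t = (v − v₀)/a = (11.6 − 13.0)/-3.4 = 0.406 s

Phase 2 (constant speed): v₀ = 11.6 m/s, a = 0 m/s².
Constant speed: t = d/v = 70/11.6 = 6.02 s

Phase 3 (accelerating): v₀ = 11.6 m/s, a = 5.5 m/s².
v² = v₀² + 2aΔx = 11.6² + 2·5.5·180 = 2120 → v = 46.0 m/s
t = (v − v₀)/a = (46.0 − 11.6)/5.5 = 6.25 s
Total time = 0.406 + 6.02 + 6.25 = 12.7 s

12.7 s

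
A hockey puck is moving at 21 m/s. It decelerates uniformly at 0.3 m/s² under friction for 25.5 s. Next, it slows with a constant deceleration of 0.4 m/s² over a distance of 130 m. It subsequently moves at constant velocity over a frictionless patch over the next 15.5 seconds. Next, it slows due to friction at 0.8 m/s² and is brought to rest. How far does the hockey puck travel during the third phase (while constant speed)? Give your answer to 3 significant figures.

Phase 1 (decelerating): v₀ = 21.0 m/s, a = -0.3 m/s².
v = v₀ + at = 21.0 + (-0.3)(25.5) = 13.4 m/s
Δx = v₀t + ½at² = 21.0·25.5 + 0.5·-0.3·25.5² = 438 m

Phase 2 (decelerating): v₀ = 13.4 m/s, a = -0.4 m/s².
v² = v₀² + 2aΔx = 13.4² + 2·-0.4·130 = 74.2 → v = 8.62 m/s
t = (v − v₀)/a = (8.62 − 13.4)/-0.4 = 11.8 s

Phase 3 (constant speed): v₀ = 8.62 m/s, a = 0 m/s².
v = v₀ + at = 8.62 + (0)(15.5) = 8.62 m/s
Δx = v₀t + ½at² = 8.62·15.5 + 0.5·0·15.5² = 134 m
Distance in phase 3 = 134 m

134 m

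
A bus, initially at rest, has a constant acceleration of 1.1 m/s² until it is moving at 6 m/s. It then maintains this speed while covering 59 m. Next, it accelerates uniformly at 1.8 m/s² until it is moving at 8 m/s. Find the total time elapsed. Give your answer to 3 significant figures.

16.4 s

Phase 1 (accelerating): v₀ = 0 m/s, a = 1.1 m/s².
v = v₀ + at → t = (6 − 0) / 1.1 = 5.45 s
v² = v₀² + 2aΔx → Δx = (6² − 0²)/(2·1.1) = 16.4 m

Phase 2 (constant speed): v₀ = 6.00 m/s, a = 0 m/s².
Constant speed: t = d/v = 59/6.00 = 9.83 s

Phase 3 (accelerating): v₀ = 6.00 m/s, a = 1.8 m/s².
v = v₀ + at → t = (8 − 6.00) / 1.8 = 1.11 s
v² = v₀² + 2aΔx → Δx = (8² − 6.00²)/(2·1.8) = 7.78 m
Total time = 5.45 + 9.83 + 1.11 = 16.4 s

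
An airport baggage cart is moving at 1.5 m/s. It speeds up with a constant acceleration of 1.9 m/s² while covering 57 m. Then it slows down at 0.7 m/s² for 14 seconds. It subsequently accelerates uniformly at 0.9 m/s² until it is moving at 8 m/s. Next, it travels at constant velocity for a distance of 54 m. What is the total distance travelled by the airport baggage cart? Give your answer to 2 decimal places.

Phase 1 (accelerating): v₀ = 1.50 m/s, a = 1.9 m/s².
v² = v₀² + 2aΔx = 1.50² + 2·1.9·57 = 219 → v = 14.8 m/s
t = (v − v₀)/a = (14.8 − 1.50)/1.9 = 7.00 s

Phase 2 (decelerating): v₀ = 14.8 m/s, a = -0.7 m/s².
v = v₀ + at = 14.8 + (-0.7)(14) = 4.99 m/s
Δx = v₀t + ½at² = 14.8·14 + 0.5·-0.7·14² = 139 m

Phase 3 (accelerating): v₀ = 4.99 m/s, a = 0.9 m/s².
v = v₀ + at → t = (8 − 4.99) / 0.9 = 3.34 s
v² = v₀² + 2aΔx → Δx = (8² − 4.99²)/(2·0.9) = 21.7 m

Phase 4 (constant speed): v₀ = 8.00 m/s, a = 0 m/s².
Constant speed: t = d/v = 54/8.00 = 6.75 s
Total distance = 57.0 + 139 + 21.7 + 54.0 = 271 m

271.21 m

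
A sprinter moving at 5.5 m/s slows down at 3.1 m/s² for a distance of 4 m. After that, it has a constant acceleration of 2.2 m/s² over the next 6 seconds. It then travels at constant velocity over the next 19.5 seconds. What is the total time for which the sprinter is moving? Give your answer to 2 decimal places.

26.52 s

Phase 1 (decelerating): v₀ = 5.50 m/s, a = -3.1 m/s².
v² = v₀² + 2aΔx = 5.50² + 2·-3.1·4 = 5.45 → v = 2.33 m/s
t = (v − v₀)/a = (2.33 − 5.50)/-3.1 = 1.02 s

Phase 2 (accelerating): v₀ = 2.33 m/s, a = 2.2 m/s².
v = v₀ + at = 2.33 + (2.2)(6) = 15.5 m/s
Δx = v₀t + ½at² = 2.33·6 + 0.5·2.2·6² = 53.6 m

Phase 3 (constant speed): v₀ = 15.5 m/s, a = 0 m/s².
v = v₀ + at = 15.5 + (0)(19.5) = 15.5 m/s
Δx = v₀t + ½at² = 15.5·19.5 + 0.5·0·19.5² = 303 m
Total time = 1.02 + 6.00 + 19.5 = 26.5 s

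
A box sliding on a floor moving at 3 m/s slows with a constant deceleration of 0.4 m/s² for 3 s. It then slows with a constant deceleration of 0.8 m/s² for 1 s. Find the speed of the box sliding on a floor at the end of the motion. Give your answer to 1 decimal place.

1.0 m/s

Phase 1 (decelerating): v₀ = 3.00 m/s, a = -0.4 m/s².
v = v₀ + at = 3.00 + (-0.4)(3) = 1.80 m/s
Δx = v₀t + ½at² = 3.00·3 + 0.5·-0.4·3² = 7.20 m

Phase 2 (decelerating): v₀ = 1.80 m/s, a = -0.8 m/s².
v = v₀ + at = 1.80 + (-0.8)(1) = 1.00 m/s
Δx = v₀t + ½at² = 1.80·1 + 0.5·-0.8·1² = 1.40 m
Final speed = 1.00 m/s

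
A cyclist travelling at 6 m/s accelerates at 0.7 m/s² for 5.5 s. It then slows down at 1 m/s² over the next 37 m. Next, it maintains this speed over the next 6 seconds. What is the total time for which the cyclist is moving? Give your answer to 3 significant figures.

Phase 1 (accelerating): v₀ = 6.00 m/s, a = 0.7 m/s².
v = v₀ + at = 6.00 + (0.7)(5.5) = 9.85 m/s
Δx = v₀t + ½at² = 6.00·5.5 + 0.5·0.7·5.5² = 43.6 m

Phase 2 (decelerating): v₀ = 9.85 m/s, a = -1 m/s².
v² = v₀² + 2aΔx = 9.85² + 2·-1·37 = 23.0 → v = 4.80 m/s
t = (v − v₀)/a = (4.80 − 9.85)/-1 = 5.05 s

Phase 3 (constant speed): v₀ = 4.80 m/s, a = 0 m/s².
v = v₀ + at = 4.80 + (0)(6) = 4.80 m/s
Δx = v₀t + ½at² = 4.80·6 + 0.5·0·6² = 28.8 m
Total time = 5.50 + 5.05 + 6.00 = 16.6 s

16.6 s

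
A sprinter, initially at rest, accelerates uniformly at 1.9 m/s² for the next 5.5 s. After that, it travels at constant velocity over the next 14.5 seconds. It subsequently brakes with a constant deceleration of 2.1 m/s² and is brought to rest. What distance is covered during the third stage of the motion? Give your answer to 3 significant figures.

Phase 1 (accelerating): v₀ = 0 m/s, a = 1.9 m/s².
v = v₀ + at = 0 + (1.9)(5.5) = 10.4 m/s
Δx = v₀t + ½at² = 0·5.5 + 0.5·1.9·5.5² = 28.7 m

Phase 2 (constant speed): v₀ = 10.4 m/s, a = 0 m/s².
v = v₀ + at = 10.4 + (0)(14.5) = 10.4 m/s
Δx = v₀t + ½at² = 10.4·14.5 + 0.5·0·14.5² = 152 m

Phase 3 (decelerating): v₀ = 10.4 m/s, a = -2.1 m/s².
v = v₀ + at → t = (0 − 10.4) / -2.1 = 4.98 s
v² = v₀² + 2aΔx → Δx = (0² − 10.4²)/(2·-2.1) = 26.0 m
Distance in phase 3 = 26.0 m

26.0 m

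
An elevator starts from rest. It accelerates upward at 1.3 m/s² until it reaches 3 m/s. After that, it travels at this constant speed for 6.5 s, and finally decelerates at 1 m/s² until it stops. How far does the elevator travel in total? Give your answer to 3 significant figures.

27.5 m

Phase 1 (accelerating): v₀ = 0 m/s, a = 1.3 m/s².
v = v₀ + at → t = (3 − 0) / 1.3 = 2.31 s
v² = v₀² + 2aΔx → Δx = (3² − 0²)/(2·1.3) = 3.46 m

Phase 2 (constant speed): v₀ = 3.00 m/s, a = 0 m/s².
v = v₀ + at = 3.00 + (0)(6.5) = 3.00 m/s
Δx = v₀t + ½at² = 3.00·6.5 + 0.5·0·6.5² = 19.5 m

Phase 3 (decelerating): v₀ = 3.00 m/s, a = -1 m/s².
v = v₀ + at → t = (0 − 3.00) / -1 = 3.00 s
v² = v₀² + 2aΔx → Δx = (0² − 3.00²)/(2·-1) = 4.50 m
Total distance = 3.46 + 19.5 + 4.50 = 27.5 m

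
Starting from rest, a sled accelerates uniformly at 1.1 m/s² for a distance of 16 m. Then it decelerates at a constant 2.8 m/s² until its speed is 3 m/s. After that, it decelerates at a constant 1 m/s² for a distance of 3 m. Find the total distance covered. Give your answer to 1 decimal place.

Phase 1 (accelerating): v₀ = 0 m/s, a = 1.1 m/s².
v² = v₀² + 2aΔx = 0² + 2·1.1·16 = 35.2 → v = 5.93 m/s
t = (v − v₀)/a = (5.93 − 0)/1.1 = 5.39 s

Phase 2 (decelerating): v₀ = 5.93 m/s, a = -2.8 m/s².
v = v₀ + at → t = (3 − 5.93) / -2.8 = 1.05 s
v² = v₀² + 2aΔx → Δx = (3² − 5.93²)/(2·-2.8) = 4.68 m

Phase 3 (decelerating): v₀ = 3.00 m/s, a = -1 m/s².
v² = v₀² + 2aΔx = 3.00² + 2·-1·3 = 3.00 → v = 1.73 m/s
t = (v − v₀)/a = (1.73 − 3.00)/-1 = 1.27 s
Total distance = 16.0 + 4.68 + 3.00 = 23.7 m

23.7 m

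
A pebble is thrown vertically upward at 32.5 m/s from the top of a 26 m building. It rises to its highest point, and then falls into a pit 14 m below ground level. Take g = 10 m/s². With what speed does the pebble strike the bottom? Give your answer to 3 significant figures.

Phase 1 (rising): v₀ = 32.5 m/s, a = -10 m/s².
v = v₀ + at → t = (0 − 32.5) / -10 = 3.25 s
v² = v₀² + 2aΔx → Δx = (0² − 32.5²)/(2·-10) = 52.8 m

Phase 2 (falling): v₀ = 0 m/s, a = -10 m/s².
Falls 92.8 m from rest: t = √(2·92.8/10) = 4.31 s; v = g·t = 43.1 m/s.
Final speed = 43.1 m/s

43.1 m/s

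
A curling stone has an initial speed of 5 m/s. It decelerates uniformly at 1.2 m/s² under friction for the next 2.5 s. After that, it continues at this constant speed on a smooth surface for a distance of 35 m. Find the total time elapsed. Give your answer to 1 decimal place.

20.0 s

Phase 1 (decelerating): v₀ = 5.00 m/s, a = -1.2 m/s².
v = v₀ + at = 5.00 + (-1.2)(2.5) = 2.00 m/s
Δx = v₀t + ½at² = 5.00·2.5 + 0.5·-1.2·2.5² = 8.75 m

Phase 2 (constant speed): v₀ = 2.00 m/s, a = 0 m/s².
Constant speed: t = d/v = 35/2.00 = 17.5 s
Total time = 2.50 + 17.5 = 20.0 s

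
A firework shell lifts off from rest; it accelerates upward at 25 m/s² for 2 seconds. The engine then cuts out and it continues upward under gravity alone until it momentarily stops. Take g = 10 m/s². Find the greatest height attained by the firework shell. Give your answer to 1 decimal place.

Phase 1 (powered ascent): v₀ = 0 m/s, a = 25 m/s².
v = v₀ + at = 0 + (25)(2) = 50.0 m/s
Δx = v₀t + ½at² = 0·2 + 0.5·25·2² = 50.0 m

Phase 2 (coasting upward): v₀ = 50.0 m/s, a = -10 m/s².
v = v₀ + at → t = (0 − 50.0) / -10 = 5.00 s
v² = v₀² + 2aΔx → Δx = (0² − 50.0²)/(2·-10) = 125 m
Maximum height = 50.0 + 125 = 175 m

175.0 m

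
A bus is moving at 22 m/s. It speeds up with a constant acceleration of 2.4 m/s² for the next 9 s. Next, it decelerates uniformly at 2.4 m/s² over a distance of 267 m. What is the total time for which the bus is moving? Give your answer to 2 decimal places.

Phase 1 (accelerating): v₀ = 22.0 m/s, a = 2.4 m/s².
v = v₀ + at = 22.0 + (2.4)(9) = 43.6 m/s
Δx = v₀t + ½at² = 22.0·9 + 0.5·2.4·9² = 295 m

Phase 2 (decelerating): v₀ = 43.6 m/s, a = -2.4 m/s².
v² = v₀² + 2aΔx = 43.6² + 2·-2.4·267 = 619 → v = 24.9 m/s
t = (v − v₀)/a = (24.9 − 43.6)/-2.4 = 7.80 s
Total time = 9.00 + 7.80 = 16.8 s

16.80 s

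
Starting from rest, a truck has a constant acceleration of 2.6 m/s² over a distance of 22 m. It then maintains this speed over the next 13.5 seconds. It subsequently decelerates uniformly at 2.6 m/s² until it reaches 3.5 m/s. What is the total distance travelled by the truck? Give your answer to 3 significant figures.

186 m

Phase 1 (accelerating): v₀ = 0 m/s, a = 2.6 m/s².
v² = v₀² + 2aΔx = 0² + 2·2.6·22 = 114 → v = 10.7 m/s
t = (v − v₀)/a = (10.7 − 0)/2.6 = 4.11 s

Phase 2 (constant speed): v₀ = 10.7 m/s, a = 0 m/s².
v = v₀ + at = 10.7 + (0)(13.5) = 10.7 m/s
Δx = v₀t + ½at² = 10.7·13.5 + 0.5·0·13.5² = 144 m

Phase 3 (decelerating): v₀ = 10.7 m/s, a = -2.6 m/s².
v = v₀ + at → t = (3.5 − 10.7) / -2.6 = 2.77 s
v² = v₀² + 2aΔx → Δx = (3.5² − 10.7²)/(2·-2.6) = 19.6 m
Total distance = 22.0 + 144 + 19.6 = 186 m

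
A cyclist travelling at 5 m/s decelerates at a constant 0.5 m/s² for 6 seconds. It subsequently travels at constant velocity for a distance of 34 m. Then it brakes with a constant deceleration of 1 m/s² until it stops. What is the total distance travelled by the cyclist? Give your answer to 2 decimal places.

57.00 m

Phase 1 (decelerating): v₀ = 5.00 m/s, a = -0.5 m/s².
v = v₀ + at = 5.00 + (-0.5)(6) = 2.00 m/s
Δx = v₀t + ½at² = 5.00·6 + 0.5·-0.5·6² = 21.0 m

Phase 2 (constant speed): v₀ = 2.00 m/s, a = 0 m/s².
Constant speed: t = d/v = 34/2.00 = 17.0 s

Phase 3 (decelerating): v₀ = 2.00 m/s, a = -1 m/s².
v = v₀ + at → t = (0 − 2.00) / -1 = 2.00 s
v² = v₀² + 2aΔx → Δx = (0² − 2.00²)/(2·-1) = 2.00 m
Total distance = 21.0 + 34.0 + 2.00 = 57.0 m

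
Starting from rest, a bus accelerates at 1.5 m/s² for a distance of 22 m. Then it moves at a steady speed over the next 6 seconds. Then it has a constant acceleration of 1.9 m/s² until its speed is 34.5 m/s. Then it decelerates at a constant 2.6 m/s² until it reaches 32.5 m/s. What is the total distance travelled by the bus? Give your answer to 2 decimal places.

Phase 1 (accelerating): v₀ = 0 m/s, a = 1.5 m/s².
v² = v₀² + 2aΔx = 0² + 2·1.5·22 = 66.0 → v = 8.12 m/s
t = (v − v₀)/a = (8.12 − 0)/1.5 = 5.42 s

Phase 2 (constant speed): v₀ = 8.12 m/s, a = 0 m/s².
v = v₀ + at = 8.12 + (0)(6) = 8.12 m/s
Δx = v₀t + ½at² = 8.12·6 + 0.5·0·6² = 48.7 m

Phase 3 (accelerating): v₀ = 8.12 m/s, a = 1.9 m/s².
v = v₀ + at → t = (34.5 − 8.12) / 1.9 = 13.9 s
v² = v₀² + 2aΔx → Δx = (34.5² − 8.12²)/(2·1.9) = 296 m

Phase 4 (decelerating): v₀ = 34.5 m/s, a = -2.6 m/s².
v = v₀ + at → t = (32.5 − 34.5) / -2.6 = 0.769 s
v² = v₀² + 2aΔx → Δx = (32.5² − 34.5²)/(2·-2.6) = 25.8 m
Total distance = 22.0 + 48.7 + 296 + 25.8 = 392 m

392.37 m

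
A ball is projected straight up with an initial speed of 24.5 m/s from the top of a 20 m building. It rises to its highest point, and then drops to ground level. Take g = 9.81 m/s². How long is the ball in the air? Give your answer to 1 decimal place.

Phase 1 (rising): v₀ = 24.5 m/s, a = -9.81 m/s².
v = v₀ + at → t = (0 − 24.5) / -9.81 = 2.50 s
v² = v₀² + 2aΔx → Δx = (0² − 24.5²)/(2·-9.81) = 30.6 m

Phase 2 (falling): v₀ = 0 m/s, a = -9.81 m/s².
Falls 50.6 m from rest: t = √(2·50.6/9.81) = 3.21 s; v = g·t = 31.5 m/s.
Total time = 2.50 + 3.21 = 5.71 s

5.7 s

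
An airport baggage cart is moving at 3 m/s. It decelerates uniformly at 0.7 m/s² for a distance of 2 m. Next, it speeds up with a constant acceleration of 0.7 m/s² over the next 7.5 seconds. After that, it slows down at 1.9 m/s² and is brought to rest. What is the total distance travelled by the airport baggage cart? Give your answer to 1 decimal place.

Phase 1 (decelerating): v₀ = 3.00 m/s, a = -0.7 m/s².
v² = v₀² + 2aΔx = 3.00² + 2·-0.7·2 = 6.20 → v = 2.49 m/s
t = (v − v₀)/a = (2.49 − 3.00)/-0.7 = 0.729 s

Phase 2 (accelerating): v₀ = 2.49 m/s, a = 0.7 m/s².
v = v₀ + at = 2.49 + (0.7)(7.5) = 7.74 m/s
Δx = v₀t + ½at² = 2.49·7.5 + 0.5·0.7·7.5² = 38.4 m

Phase 3 (decelerating): v₀ = 7.74 m/s, a = -1.9 m/s².
v = v₀ + at → t = (0 − 7.74) / -1.9 = 4.07 s
v² = v₀² + 2aΔx → Δx = (0² − 7.74²)/(2·-1.9) = 15.8 m
Total distance = 2.00 + 38.4 + 15.8 = 56.1 m

56.1 m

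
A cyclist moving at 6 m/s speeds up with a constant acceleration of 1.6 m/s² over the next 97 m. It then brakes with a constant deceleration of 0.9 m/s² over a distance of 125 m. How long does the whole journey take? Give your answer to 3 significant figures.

Phase 1 (accelerating): v₀ = 6.00 m/s, a = 1.6 m/s².
v² = v₀² + 2aΔx = 6.00² + 2·1.6·97 = 346 → v = 18.6 m/s
t = (v − v₀)/a = (18.6 − 6.00)/1.6 = 7.88 s

Phase 2 (decelerating): v₀ = 18.6 m/s, a = -0.9 m/s².
v² = v₀² + 2aΔx = 18.6² + 2·-0.9·125 = 121 → v = 11.0 m/s
t = (v − v₀)/a = (11.0 − 18.6)/-0.9 = 8.44 s
Total time = 7.88 + 8.44 = 16.3 s

16.3 s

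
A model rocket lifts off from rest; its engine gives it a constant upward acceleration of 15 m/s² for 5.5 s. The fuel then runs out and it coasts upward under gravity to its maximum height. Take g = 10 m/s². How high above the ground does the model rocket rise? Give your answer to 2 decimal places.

Phase 1 (powered ascent): v₀ = 0 m/s, a = 15 m/s².
v = v₀ + at = 0 + (15)(5.5) = 82.5 m/s
Δx = v₀t + ½at² = 0·5.5 + 0.5·15·5.5² = 227 m

Phase 2 (coasting upward): v₀ = 82.5 m/s, a = -10 m/s².
v = v₀ + at → t = (0 − 82.5) / -10 = 8.25 s
v² = v₀² + 2aΔx → Δx = (0² − 82.5²)/(2·-10) = 340 m
Maximum height = 227 + 340 = 567 m

567.19 m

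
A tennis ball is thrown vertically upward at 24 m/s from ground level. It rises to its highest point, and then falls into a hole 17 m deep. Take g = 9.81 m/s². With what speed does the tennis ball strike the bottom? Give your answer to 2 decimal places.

Phase 1 (rising): v₀ = 24.0 m/s, a = -9.81 m/s².
v = v₀ + at → t = (0 − 24.0) / -9.81 = 2.45 s
v² = v₀² + 2aΔx → Δx = (0² − 24.0²)/(2·-9.81) = 29.4 m

Phase 2 (falling): v₀ = 0 m/s, a = -9.81 m/s².
Falls 46.4 m from rest: t = √(2·46.4/9.81) = 3.07 s; v = g·t = 30.2 m/s.
Final speed = 30.2 m/s

30.16 m/s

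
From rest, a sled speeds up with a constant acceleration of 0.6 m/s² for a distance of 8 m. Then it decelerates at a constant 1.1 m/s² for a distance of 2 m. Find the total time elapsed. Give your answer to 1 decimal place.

Phase 1 (accelerating): v₀ = 0 m/s, a = 0.6 m/s².
v² = v₀² + 2aΔx = 0² + 2·0.6·8 = 9.60 → v = 3.10 m/s
t = (v − v₀)/a = (3.10 − 0)/0.6 = 5.16 s

Phase 2 (decelerating): v₀ = 3.10 m/s, a = -1.1 m/s².
v² = v₀² + 2aΔx = 3.10² + 2·-1.1·2 = 5.20 → v = 2.28 m/s
t = (v − v₀)/a = (2.28 − 3.10)/-1.1 = 0.744 s
Total time = 5.16 + 0.744 = 5.91 s

5.9 s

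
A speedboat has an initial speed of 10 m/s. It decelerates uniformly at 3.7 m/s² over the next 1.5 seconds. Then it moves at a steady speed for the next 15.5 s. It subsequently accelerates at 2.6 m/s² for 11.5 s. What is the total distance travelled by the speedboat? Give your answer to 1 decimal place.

Phase 1 (decelerating): v₀ = 10.0 m/s, a = -3.7 m/s².
v = v₀ + at = 10.0 + (-3.7)(1.5) = 4.45 m/s
Δx = v₀t + ½at² = 10.0·1.5 + 0.5·-3.7·1.5² = 10.8 m

Phase 2 (constant speed): v₀ = 4.45 m/s, a = 0 m/s².
v = v₀ + at = 4.45 + (0)(15.5) = 4.45 m/s
Δx = v₀t + ½at² = 4.45·15.5 + 0.5·0·15.5² = 69.0 m

Phase 3 (accelerating): v₀ = 4.45 m/s, a = 2.6 m/s².
v = v₀ + at = 4.45 + (2.6)(11.5) = 34.4 m/s
Δx = v₀t + ½at² = 4.45·11.5 + 0.5·2.6·11.5² = 223 m
Total distance = 10.8 + 69.0 + 223 = 303 m

302.9 m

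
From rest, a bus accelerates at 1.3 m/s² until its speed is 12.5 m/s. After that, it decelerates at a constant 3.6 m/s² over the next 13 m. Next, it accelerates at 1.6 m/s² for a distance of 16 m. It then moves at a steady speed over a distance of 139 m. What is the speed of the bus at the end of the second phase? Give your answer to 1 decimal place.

7.9 m/s

Phase 1 (accelerating): v₀ = 0 m/s, a = 1.3 m/s².
v = v₀ + at → t = (12.5 − 0) / 1.3 = 9.62 s
v² = v₀² + 2aΔx → Δx = (12.5² − 0²)/(2·1.3) = 60.1 m

Phase 2 (decelerating): v₀ = 12.5 m/s, a = -3.6 m/s².
v² = v₀² + 2aΔx = 12.5² + 2·-3.6·13 = 62.6 → v = 7.92 m/s
t = (v − v₀)/a = (7.92 − 12.5)/-3.6 = 1.27 s
Speed at end of phase 2 = 7.92 m/s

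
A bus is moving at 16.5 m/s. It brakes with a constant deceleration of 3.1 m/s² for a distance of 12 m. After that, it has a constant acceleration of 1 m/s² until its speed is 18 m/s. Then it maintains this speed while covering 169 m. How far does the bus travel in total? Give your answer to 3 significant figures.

Phase 1 (decelerating): v₀ = 16.5 m/s, a = -3.1 m/s².
v² = v₀² + 2aΔx = 16.5² + 2·-3.1·12 = 198 → v = 14.1 m/s
t = (v − v₀)/a = (14.1 − 16.5)/-3.1 = 0.785 s

Phase 2 (accelerating): v₀ = 14.1 m/s, a = 1 m/s².
v = v₀ + at → t = (18 − 14.1) / 1 = 3.93 s
v² = v₀² + 2aΔx → Δx = (18² − 14.1²)/(2·1) = 63.1 m

Phase 3 (constant speed): v₀ = 18.0 m/s, a = 0 m/s².
Constant speed: t = d/v = 169/18.0 = 9.39 s
Total distance = 12.0 + 63.1 + 169 = 244 m

244 m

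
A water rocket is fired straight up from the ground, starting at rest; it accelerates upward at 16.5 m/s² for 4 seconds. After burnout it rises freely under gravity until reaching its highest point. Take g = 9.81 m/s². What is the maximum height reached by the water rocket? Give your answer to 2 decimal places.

354.02 m

Phase 1 (powered ascent): v₀ = 0 m/s, a = 16.5 m/s².
v = v₀ + at = 0 + (16.5)(4) = 66.0 m/s
Δx = v₀t + ½at² = 0·4 + 0.5·16.5·4² = 132 m

Phase 2 (coasting upward): v₀ = 66.0 m/s, a = -9.81 m/s².
v = v₀ + at → t = (0 − 66.0) / -9.81 = 6.73 s
v² = v₀² + 2aΔx → Δx = (0² − 66.0²)/(2·-9.81) = 222 m
Maximum height = 132 + 222 = 354 m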